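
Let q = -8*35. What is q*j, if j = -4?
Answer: 1120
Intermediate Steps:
q = -280
q*j = -280*(-4) = 1120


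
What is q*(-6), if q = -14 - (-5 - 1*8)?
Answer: 6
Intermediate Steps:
q = -1 (q = -14 - (-5 - 8) = -14 - 1*(-13) = -14 + 13 = -1)
q*(-6) = -1*(-6) = 6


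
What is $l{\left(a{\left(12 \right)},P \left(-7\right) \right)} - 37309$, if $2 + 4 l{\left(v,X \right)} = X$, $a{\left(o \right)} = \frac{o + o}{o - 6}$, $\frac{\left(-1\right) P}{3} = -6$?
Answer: $-37341$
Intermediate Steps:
$P = 18$ ($P = \left(-3\right) \left(-6\right) = 18$)
$a{\left(o \right)} = \frac{2 o}{-6 + o}$
$l{\left(v,X \right)} = - \frac{1}{2} + \frac{X}{4}$
$l{\left(a{\left(12 \right)},P \left(-7\right) \right)} - 37309 = \left(- \frac{1}{2} + \frac{18 \left(-7\right)}{4}\right) - 37309 = \left(- \frac{1}{2} + \frac{1}{4} \left(-126\right)\right) - 37309 = \left(- \frac{1}{2} - \frac{63}{2}\right) - 37309 = -32 - 37309 = -37341$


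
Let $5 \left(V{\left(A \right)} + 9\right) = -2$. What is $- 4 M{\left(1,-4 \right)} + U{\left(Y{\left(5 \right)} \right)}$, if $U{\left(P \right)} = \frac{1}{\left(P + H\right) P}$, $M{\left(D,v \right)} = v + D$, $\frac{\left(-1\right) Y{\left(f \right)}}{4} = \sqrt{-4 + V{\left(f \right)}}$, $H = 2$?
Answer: $\frac{13099}{1092} + \frac{5 i \sqrt{335}}{146328} \approx 11.995 + 0.00062541 i$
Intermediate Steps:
$V{\left(A \right)} = - \frac{47}{5}$ ($V{\left(A \right)} = -9 + \frac{1}{5} \left(-2\right) = -9 - \frac{2}{5} = - \frac{47}{5}$)
$Y{\left(f \right)} = - \frac{4 i \sqrt{335}}{5}$ ($Y{\left(f \right)} = - 4 \sqrt{-4 - \frac{47}{5}} = - 4 \sqrt{- \frac{67}{5}} = - 4 \frac{i \sqrt{335}}{5} = - \frac{4 i \sqrt{335}}{5}$)
$M{\left(D,v \right)} = D + v$
$U{\left(P \right)} = \frac{1}{P \left(2 + P\right)}$ ($U{\left(P \right)} = \frac{1}{\left(P + 2\right) P} = \frac{1}{\left(2 + P\right) P} = \frac{1}{P \left(2 + P\right)}$)
$- 4 M{\left(1,-4 \right)} + U{\left(Y{\left(5 \right)} \right)} = - 4 \left(1 - 4\right) + \frac{1}{- \frac{4 i \sqrt{335}}{5} \left(2 - \frac{4 i \sqrt{335}}{5}\right)} = \left(-4\right) \left(-3\right) + \frac{\frac{1}{268} i \sqrt{335}}{2 - \frac{4 i \sqrt{335}}{5}} = 12 + \frac{i \sqrt{335}}{268 \left(2 - \frac{4 i \sqrt{335}}{5}\right)}$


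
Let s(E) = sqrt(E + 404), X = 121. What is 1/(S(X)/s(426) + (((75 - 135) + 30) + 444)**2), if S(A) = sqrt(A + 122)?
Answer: 1756280/301019366877 - sqrt(2490)/2709174301893 ≈ 5.8344e-6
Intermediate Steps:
s(E) = sqrt(404 + E)
S(A) = sqrt(122 + A)
1/(S(X)/s(426) + (((75 - 135) + 30) + 444)**2) = 1/(sqrt(122 + 121)/(sqrt(404 + 426)) + (((75 - 135) + 30) + 444)**2) = 1/(sqrt(243)/(sqrt(830)) + ((-60 + 30) + 444)**2) = 1/((9*sqrt(3))*(sqrt(830)/830) + (-30 + 444)**2) = 1/(9*sqrt(2490)/830 + 414**2) = 1/(9*sqrt(2490)/830 + 171396) = 1/(171396 + 9*sqrt(2490)/830)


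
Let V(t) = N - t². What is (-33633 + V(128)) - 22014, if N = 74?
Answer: -71957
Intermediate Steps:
V(t) = 74 - t²
(-33633 + V(128)) - 22014 = (-33633 + (74 - 1*128²)) - 22014 = (-33633 + (74 - 1*16384)) - 22014 = (-33633 + (74 - 16384)) - 22014 = (-33633 - 16310) - 22014 = -49943 - 22014 = -71957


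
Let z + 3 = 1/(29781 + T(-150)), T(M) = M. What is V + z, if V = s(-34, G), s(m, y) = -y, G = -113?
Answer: 3259411/29631 ≈ 110.00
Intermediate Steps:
z = -88892/29631 (z = -3 + 1/(29781 - 150) = -3 + 1/29631 = -88892/29631 ≈ -3.0000)
V = 113 (V = -1*(-113) = 113)
V + z = 113 - 88892/29631 = 3259411/29631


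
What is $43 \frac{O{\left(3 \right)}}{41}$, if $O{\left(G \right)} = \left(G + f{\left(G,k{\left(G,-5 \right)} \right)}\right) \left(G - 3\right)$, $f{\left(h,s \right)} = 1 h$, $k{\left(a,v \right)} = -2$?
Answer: $0$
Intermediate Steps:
$f{\left(h,s \right)} = h$
$O{\left(G \right)} = 2 G \left(-3 + G\right)$ ($O{\left(G \right)} = \left(G + G\right) \left(G - 3\right) = 2 G \left(-3 + G\right)$)
$43 \frac{O{\left(3 \right)}}{41} = 43 \frac{2 \cdot 3 \left(-3 + 3\right)}{41} = 43 \cdot 2 \cdot 3 \cdot 0 \cdot \frac{1}{41} = 43 \cdot 0 \cdot \frac{1}{41} = 43 \cdot 0 = 0$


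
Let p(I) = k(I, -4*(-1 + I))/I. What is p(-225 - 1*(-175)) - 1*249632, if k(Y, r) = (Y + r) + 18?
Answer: -6240886/25 ≈ -2.4964e+5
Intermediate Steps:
k(Y, r) = 18 + Y + r
p(I) = (22 - 3*I)/I (p(I) = (18 + I - 4*(-1 + I))/I = (18 + I + (4 - 4*I))/I = (22 - 3*I)/I)
p(-225 - 1*(-175)) - 1*249632 = (-3 + 22/(-225 - 1*(-175))) - 1*249632 = (-3 + 22/(-225 + 175)) - 249632 = (-3 + 22/(-50)) - 249632 = (-3 + 22*(-1/50)) - 249632 = (-3 - 11/25) - 249632 = -86/25 - 249632 = -6240886/25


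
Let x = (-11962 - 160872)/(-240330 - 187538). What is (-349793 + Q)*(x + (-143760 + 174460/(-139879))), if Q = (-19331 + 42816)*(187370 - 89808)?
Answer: -9855482574140446076389089/29924873986 ≈ -3.2934e+14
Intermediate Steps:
x = 86417/213934 (x = -172834/(-427868) = -172834*(-1/427868) = 86417/213934 ≈ 0.40394)
Q = 2291243570 (Q = 23485*97562 = 2291243570)
(-349793 + Q)*(x + (-143760 + 174460/(-139879))) = (-349793 + 2291243570)*(86417/213934 + (-143760 + 174460/(-139879))) = 2290893777*(86417/213934 + (-143760 + 174460*(-1/139879))) = 2290893777*(86417/213934 + (-143760 - 174460/139879)) = 2290893777*(86417/213934 - 20109179500/139879) = 2290893777*(-4302025119229457/29924873986) = -9855482574140446076389089/29924873986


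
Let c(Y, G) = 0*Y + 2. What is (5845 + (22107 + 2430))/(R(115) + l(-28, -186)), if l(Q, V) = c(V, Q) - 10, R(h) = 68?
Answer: 15191/30 ≈ 506.37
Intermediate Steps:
c(Y, G) = 2 (c(Y, G) = 0 + 2 = 2)
l(Q, V) = -8 (l(Q, V) = 2 - 10 = -8)
(5845 + (22107 + 2430))/(R(115) + l(-28, -186)) = (5845 + (22107 + 2430))/(68 - 8) = (5845 + 24537)/60 = 30382*(1/60) = 15191/30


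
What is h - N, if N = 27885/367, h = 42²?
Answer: 619503/367 ≈ 1688.0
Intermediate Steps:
h = 1764
N = 27885/367 (N = 27885*(1/367) = 27885/367 ≈ 75.981)
h - N = 1764 - 1*27885/367 = 1764 - 27885/367 = 619503/367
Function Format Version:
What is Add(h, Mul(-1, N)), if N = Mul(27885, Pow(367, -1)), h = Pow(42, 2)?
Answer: Rational(619503, 367) ≈ 1688.0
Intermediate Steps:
h = 1764
N = Rational(27885, 367) (N = Mul(27885, Rational(1, 367)) = Rational(27885, 367) ≈ 75.981)
Add(h, Mul(-1, N)) = Add(1764, Mul(-1, Rational(27885, 367))) = Add(1764, Rational(-27885, 367)) = Rational(619503, 367)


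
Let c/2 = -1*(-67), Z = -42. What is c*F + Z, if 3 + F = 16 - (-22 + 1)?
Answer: 4514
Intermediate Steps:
c = 134 (c = 2*(-1*(-67)) = 2*67 = 134)
F = 34 (F = -3 + (16 - (-22 + 1)) = -3 + (16 - 1*(-21)) = -3 + (16 + 21) = -3 + 37 = 34)
c*F + Z = 134*34 - 42 = 4556 - 42 = 4514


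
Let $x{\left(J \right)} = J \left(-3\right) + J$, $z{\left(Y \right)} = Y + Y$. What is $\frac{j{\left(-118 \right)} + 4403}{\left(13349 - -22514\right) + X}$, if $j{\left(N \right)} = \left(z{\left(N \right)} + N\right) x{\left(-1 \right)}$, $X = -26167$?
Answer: $\frac{3695}{9696} \approx 0.38108$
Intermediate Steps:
$z{\left(Y \right)} = 2 Y$
$x{\left(J \right)} = - 2 J$ ($x{\left(J \right)} = - 3 J + J = - 2 J$)
$j{\left(N \right)} = 6 N$ ($j{\left(N \right)} = \left(2 N + N\right) \left(\left(-2\right) \left(-1\right)\right) = 3 N 2 = 6 N$)
$\frac{j{\left(-118 \right)} + 4403}{\left(13349 - -22514\right) + X} = \frac{6 \left(-118\right) + 4403}{\left(13349 - -22514\right) - 26167} = \frac{-708 + 4403}{\left(13349 + 22514\right) - 26167} = \frac{3695}{35863 - 26167} = \frac{3695}{9696}$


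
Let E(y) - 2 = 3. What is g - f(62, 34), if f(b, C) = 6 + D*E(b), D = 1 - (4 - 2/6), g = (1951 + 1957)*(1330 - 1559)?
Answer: -2684774/3 ≈ -8.9493e+5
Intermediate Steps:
E(y) = 5 (E(y) = 2 + 3 = 5)
g = -894932 (g = 3908*(-229) = -894932)
D = -8/3 (D = 1 - (4 - 2*1/6) = 1 - (4 - 1/3) = 1 - 1*11/3 = 1 - 11/3 = -8/3 ≈ -2.6667)
f(b, C) = -22/3 (f(b, C) = 6 - 8/3*5 = 6 - 40/3 = -22/3)
g - f(62, 34) = -894932 - 1*(-22/3) = -894932 + 22/3 = -2684774/3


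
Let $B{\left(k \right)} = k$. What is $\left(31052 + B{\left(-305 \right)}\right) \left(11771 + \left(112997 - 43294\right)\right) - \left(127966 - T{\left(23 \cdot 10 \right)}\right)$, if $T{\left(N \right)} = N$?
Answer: $2504953342$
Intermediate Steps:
$\left(31052 + B{\left(-305 \right)}\right) \left(11771 + \left(112997 - 43294\right)\right) - \left(127966 - T{\left(23 \cdot 10 \right)}\right) = \left(31052 - 305\right) \left(11771 + \left(112997 - 43294\right)\right) - \left(127966 - 23 \cdot 10\right) = 30747 \left(11771 + \left(112997 - 43294\right)\right) - \left(127966 - 230\right) = 30747 \left(11771 + 69703\right) - \left(127966 - 230\right) = 30747 \cdot 81474 - 127736 = 2505081078 - 127736 = 2504953342$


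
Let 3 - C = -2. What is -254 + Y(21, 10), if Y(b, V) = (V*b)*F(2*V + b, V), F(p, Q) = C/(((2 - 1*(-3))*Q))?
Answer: -233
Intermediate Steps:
C = 5 (C = 3 - 1*(-2) = 3 + 2 = 5)
F(p, Q) = 1/Q (F(p, Q) = 5/(((2 - 1*(-3))*Q)) = 5/(((2 + 3)*Q)) = 5/((5*Q)) = 5*(1/(5*Q)) = 1/Q)
Y(b, V) = b (Y(b, V) = (V*b)/V = b)
-254 + Y(21, 10) = -254 + 21 = -233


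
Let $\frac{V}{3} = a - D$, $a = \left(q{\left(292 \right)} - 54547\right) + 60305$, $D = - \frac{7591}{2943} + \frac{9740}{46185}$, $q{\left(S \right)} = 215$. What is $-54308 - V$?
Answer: $- \frac{218183042974}{3020499} \approx -72234.0$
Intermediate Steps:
$D = - \frac{21461701}{9061497}$ ($D = \left(-7591\right) \frac{1}{2943} + 9740 \cdot \frac{1}{46185} = - \frac{7591}{2943} + \frac{1948}{9237} = - \frac{21461701}{9061497} \approx -2.3685$)
$a = 5973$ ($a = \left(215 - 54547\right) + 60305 = -54332 + 60305 = 5973$)
$V = \frac{54145783282}{3020499}$ ($V = 3 \left(5973 - - \frac{21461701}{9061497}\right) = 3 \left(5973 + \frac{21461701}{9061497}\right) = 3 \cdot \frac{54145783282}{9061497} = \frac{54145783282}{3020499} \approx 17926.0$)
$-54308 - V = -54308 - \frac{54145783282}{3020499} = - \frac{218183042974}{3020499}$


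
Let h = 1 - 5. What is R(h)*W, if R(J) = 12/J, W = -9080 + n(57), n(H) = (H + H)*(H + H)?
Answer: -11748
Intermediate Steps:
n(H) = 4*H² (n(H) = (2*H)*(2*H) = 4*H²)
h = -4
W = 3916 (W = -9080 + 4*57² = -9080 + 4*3249 = -9080 + 12996 = 3916)
R(h)*W = (12/(-4))*3916 = (12*(-¼))*3916 = -3*3916 = -11748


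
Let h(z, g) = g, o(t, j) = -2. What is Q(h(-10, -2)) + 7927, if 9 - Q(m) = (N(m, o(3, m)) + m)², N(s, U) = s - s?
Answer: 7932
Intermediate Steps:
N(s, U) = 0
Q(m) = 9 - m² (Q(m) = 9 - (0 + m)² = 9 - m²)
Q(h(-10, -2)) + 7927 = (9 - 1*(-2)²) + 7927 = (9 - 1*4) + 7927 = (9 - 4) + 7927 = 5 + 7927 = 7932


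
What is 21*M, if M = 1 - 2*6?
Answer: -231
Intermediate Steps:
M = -11 (M = 1 - 12 = -11)
21*M = 21*(-11) = -231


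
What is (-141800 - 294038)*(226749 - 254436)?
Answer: 12067046706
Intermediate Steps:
(-141800 - 294038)*(226749 - 254436) = -435838*(-27687) = 12067046706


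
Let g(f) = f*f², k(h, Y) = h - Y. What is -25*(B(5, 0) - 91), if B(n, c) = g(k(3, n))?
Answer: 2475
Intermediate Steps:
g(f) = f³
B(n, c) = (3 - n)³
-25*(B(5, 0) - 91) = -25*(-(-3 + 5)³ - 91) = -25*(-1*2³ - 91) = -25*(-1*8 - 91) = -25*(-8 - 91) = -25*(-99) = 2475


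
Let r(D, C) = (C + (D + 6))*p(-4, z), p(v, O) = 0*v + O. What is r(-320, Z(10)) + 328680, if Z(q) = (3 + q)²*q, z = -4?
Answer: 323176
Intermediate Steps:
p(v, O) = O (p(v, O) = 0 + O = O)
Z(q) = q*(3 + q)²
r(D, C) = -24 - 4*C - 4*D (r(D, C) = (C + (D + 6))*(-4) = (C + (6 + D))*(-4) = (6 + C + D)*(-4) = -24 - 4*C - 4*D)
r(-320, Z(10)) + 328680 = (-24 - 40*(3 + 10)² - 4*(-320)) + 328680 = (-24 - 40*13² + 1280) + 328680 = (-24 - 40*169 + 1280) + 328680 = (-24 - 4*1690 + 1280) + 328680 = (-24 - 6760 + 1280) + 328680 = -5504 + 328680 = 323176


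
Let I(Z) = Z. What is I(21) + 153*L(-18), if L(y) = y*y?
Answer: 49593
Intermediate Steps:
L(y) = y**2
I(21) + 153*L(-18) = 21 + 153*(-18)**2 = 21 + 153*324 = 21 + 49572 = 49593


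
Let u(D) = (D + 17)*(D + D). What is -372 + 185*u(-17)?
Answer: -372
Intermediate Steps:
u(D) = 2*D*(17 + D) (u(D) = (17 + D)*(2*D) = 2*D*(17 + D))
-372 + 185*u(-17) = -372 + 185*(2*(-17)*(17 - 17)) = -372 + 185*(2*(-17)*0) = -372 + 185*0 = -372 + 0 = -372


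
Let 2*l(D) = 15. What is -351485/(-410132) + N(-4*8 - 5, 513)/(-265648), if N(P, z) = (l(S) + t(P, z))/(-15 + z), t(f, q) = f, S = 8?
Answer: 23249456582167/27128735638464 ≈ 0.85701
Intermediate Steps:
l(D) = 15/2 (l(D) = (½)*15 = 15/2)
N(P, z) = (15/2 + P)/(-15 + z)
-351485/(-410132) + N(-4*8 - 5, 513)/(-265648) = -351485/(-410132) + ((15/2 + (-4*8 - 5))/(-15 + 513))/(-265648) = -351485*(-1/410132) + ((15/2 + (-32 - 5))/498)*(-1/265648) = 351485/410132 + ((15/2 - 37)/498)*(-1/265648) = 351485/410132 + ((1/498)*(-59/2))*(-1/265648) = 351485/410132 - 59/996*(-1/265648) = 351485/410132 + 59/264585408 = 23249456582167/27128735638464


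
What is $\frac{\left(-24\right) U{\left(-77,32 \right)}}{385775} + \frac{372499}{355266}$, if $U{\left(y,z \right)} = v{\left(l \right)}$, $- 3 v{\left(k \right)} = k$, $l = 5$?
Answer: $\frac{28743002473}{27410548230} \approx 1.0486$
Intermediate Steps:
$v{\left(k \right)} = - \frac{k}{3}$
$U{\left(y,z \right)} = - \frac{5}{3}$ ($U{\left(y,z \right)} = \left(- \frac{1}{3}\right) 5 = - \frac{5}{3}$)
$\frac{\left(-24\right) U{\left(-77,32 \right)}}{385775} + \frac{372499}{355266} = \frac{\left(-24\right) \left(- \frac{5}{3}\right)}{385775} + \frac{372499}{355266} = 40 \cdot \frac{1}{385775} + 372499 \cdot \frac{1}{355266} = \frac{8}{77155} + \frac{372499}{355266} = \frac{28743002473}{27410548230}$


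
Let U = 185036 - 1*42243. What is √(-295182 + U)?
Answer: I*√152389 ≈ 390.37*I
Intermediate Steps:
U = 142793 (U = 185036 - 42243 = 142793)
√(-295182 + U) = √(-295182 + 142793) = √(-152389) = I*√152389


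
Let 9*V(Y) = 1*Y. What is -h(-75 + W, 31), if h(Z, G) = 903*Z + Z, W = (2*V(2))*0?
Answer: 67800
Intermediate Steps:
V(Y) = Y/9 (V(Y) = (1*Y)/9 = Y/9)
W = 0 (W = (2*((1/9)*2))*0 = (2*(2/9))*0 = (4/9)*0 = 0)
h(Z, G) = 904*Z
-h(-75 + W, 31) = -904*(-75 + 0) = -904*(-75) = -1*(-67800) = 67800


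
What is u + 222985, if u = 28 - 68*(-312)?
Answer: 244229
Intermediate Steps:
u = 21244 (u = 28 + 21216 = 21244)
u + 222985 = 21244 + 222985 = 244229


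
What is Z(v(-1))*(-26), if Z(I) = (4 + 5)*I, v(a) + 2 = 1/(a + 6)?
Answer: 2106/5 ≈ 421.20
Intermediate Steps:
v(a) = -2 + 1/(6 + a) (v(a) = -2 + 1/(a + 6) = -2 + 1/(6 + a))
Z(I) = 9*I
Z(v(-1))*(-26) = (9*((-11 - 2*(-1))/(6 - 1)))*(-26) = (9*((-11 + 2)/5))*(-26) = (9*((1/5)*(-9)))*(-26) = (9*(-9/5))*(-26) = -81/5*(-26) = 2106/5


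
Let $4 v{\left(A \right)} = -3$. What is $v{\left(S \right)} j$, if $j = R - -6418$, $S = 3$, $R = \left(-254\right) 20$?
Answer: $- \frac{2007}{2} \approx -1003.5$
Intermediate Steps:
$R = -5080$
$v{\left(A \right)} = - \frac{3}{4}$ ($v{\left(A \right)} = \frac{1}{4} \left(-3\right) = - \frac{3}{4}$)
$j = 1338$ ($j = -5080 - -6418 = -5080 + 6418 = 1338$)
$v{\left(S \right)} j = \left(- \frac{3}{4}\right) 1338 = - \frac{2007}{2}$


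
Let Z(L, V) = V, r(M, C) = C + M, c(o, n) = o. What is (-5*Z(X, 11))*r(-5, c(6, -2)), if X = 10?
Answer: -55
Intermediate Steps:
(-5*Z(X, 11))*r(-5, c(6, -2)) = (-5*11)*(6 - 5) = -55*1 = -55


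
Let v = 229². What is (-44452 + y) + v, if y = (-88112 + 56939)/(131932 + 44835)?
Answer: 1412160390/176767 ≈ 7988.8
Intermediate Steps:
y = -31173/176767 ≈ -0.17635
v = 52441
(-44452 + y) + v = (-44452 - 31173/176767) + 52441 = -7857677857/176767 + 52441 = 1412160390/176767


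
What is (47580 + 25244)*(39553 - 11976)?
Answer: 2008267448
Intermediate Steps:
(47580 + 25244)*(39553 - 11976) = 72824*27577 = 2008267448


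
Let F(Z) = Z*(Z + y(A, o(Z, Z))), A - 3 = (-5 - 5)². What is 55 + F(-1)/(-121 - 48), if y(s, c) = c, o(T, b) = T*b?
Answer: 55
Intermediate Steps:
A = 103 (A = 3 + (-5 - 5)² = 3 + (-10)² = 3 + 100 = 103)
F(Z) = Z*(Z + Z²) (F(Z) = Z*(Z + Z*Z) = Z*(Z + Z²))
55 + F(-1)/(-121 - 48) = 55 + ((-1)²*(1 - 1))/(-121 - 48) = 55 + (1*0)/(-169) = 55 + 0*(-1/169) = 55 + 0 = 55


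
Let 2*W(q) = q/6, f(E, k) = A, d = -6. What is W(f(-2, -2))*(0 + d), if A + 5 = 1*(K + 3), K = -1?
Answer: 3/2 ≈ 1.5000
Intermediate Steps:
A = -3 (A = -5 + 1*(-1 + 3) = -5 + 1*2 = -5 + 2 = -3)
f(E, k) = -3
W(q) = q/12 (W(q) = (q/6)/2 = q/12)
W(f(-2, -2))*(0 + d) = ((1/12)*(-3))*(0 - 6) = -1/4*(-6) = 3/2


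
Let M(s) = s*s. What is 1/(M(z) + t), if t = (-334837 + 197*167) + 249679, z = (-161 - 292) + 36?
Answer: 1/121630 ≈ 8.2217e-6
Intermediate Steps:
z = -417 (z = -453 + 36 = -417)
M(s) = s²
t = -52259 (t = (-334837 + 32899) + 249679 = -301938 + 249679 = -52259)
1/(M(z) + t) = 1/((-417)² - 52259) = 1/(173889 - 52259) = 1/121630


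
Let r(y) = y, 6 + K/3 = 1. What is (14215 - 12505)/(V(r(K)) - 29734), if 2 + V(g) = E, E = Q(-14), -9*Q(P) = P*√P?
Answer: -14709762/255795029 - 1539*I*√14/511590058 ≈ -0.057506 - 1.1256e-5*I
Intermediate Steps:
K = -15 (K = -18 + 3*1 = -18 + 3 = -15)
Q(P) = -P^(3/2)/9 (Q(P) = -P*√P/9 = -P^(3/2)/9)
E = 14*I*√14/9 (E = -(-14)*I*√14/9 = 14*I*√14/9 ≈ 5.8204*I)
V(g) = -2 + 14*I*√14/9
(14215 - 12505)/(V(r(K)) - 29734) = (14215 - 12505)/((-2 + 14*I*√14/9) - 29734) = 1710/(-29736 + 14*I*√14/9)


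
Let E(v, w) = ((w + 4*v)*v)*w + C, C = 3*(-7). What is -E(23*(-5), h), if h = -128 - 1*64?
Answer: 14396181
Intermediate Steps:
h = -192 (h = -128 - 64 = -192)
C = -21
E(v, w) = -21 + v*w*(w + 4*v) (E(v, w) = ((w + 4*v)*v)*w - 21 = (v*(w + 4*v))*w - 21 = v*w*(w + 4*v) - 21 = -21 + v*w*(w + 4*v))
-E(23*(-5), h) = -(-21 + (23*(-5))*(-192)² + 4*(-192)*(23*(-5))²) = -(-21 - 115*36864 + 4*(-192)*(-115)²) = -(-21 - 4239360 + 4*(-192)*13225) = -(-21 - 4239360 - 10156800) = -1*(-14396181) = 14396181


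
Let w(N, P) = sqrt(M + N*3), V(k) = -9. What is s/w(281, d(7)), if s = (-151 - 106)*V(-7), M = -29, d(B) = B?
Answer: 2313*sqrt(814)/814 ≈ 81.071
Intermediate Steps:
w(N, P) = sqrt(-29 + 3*N) (w(N, P) = sqrt(-29 + N*3) = sqrt(-29 + 3*N))
s = 2313 (s = (-151 - 106)*(-9) = -257*(-9) = 2313)
s/w(281, d(7)) = 2313/(sqrt(-29 + 3*281)) = 2313/(sqrt(-29 + 843)) = 2313/(sqrt(814)) = 2313*(sqrt(814)/814) = 2313*sqrt(814)/814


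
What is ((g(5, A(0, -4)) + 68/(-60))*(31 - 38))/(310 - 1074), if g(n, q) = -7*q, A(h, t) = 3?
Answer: -581/2865 ≈ -0.20279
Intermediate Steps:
((g(5, A(0, -4)) + 68/(-60))*(31 - 38))/(310 - 1074) = ((-7*3 + 68/(-60))*(31 - 38))/(310 - 1074) = ((-21 + 68*(-1/60))*(-7))/(-764) = ((-21 - 17/15)*(-7))*(-1/764) = -332/15*(-7)*(-1/764) = (2324/15)*(-1/764) = -581/2865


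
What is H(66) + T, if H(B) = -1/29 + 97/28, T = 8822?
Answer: 7166249/812 ≈ 8825.4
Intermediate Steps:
H(B) = 2785/812 (H(B) = -1*1/29 + 97*(1/28) = -1/29 + 97/28 = 2785/812)
H(66) + T = 2785/812 + 8822 = 7166249/812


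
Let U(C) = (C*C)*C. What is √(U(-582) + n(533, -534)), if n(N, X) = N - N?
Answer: 582*I*√582 ≈ 14041.0*I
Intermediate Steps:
n(N, X) = 0
U(C) = C³ (U(C) = C²*C = C³)
√(U(-582) + n(533, -534)) = √((-582)³ + 0) = √(-197137368 + 0) = √(-197137368) = 582*I*√582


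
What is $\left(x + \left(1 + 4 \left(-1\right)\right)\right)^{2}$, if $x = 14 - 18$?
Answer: $49$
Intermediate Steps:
$x = -4$ ($x = 14 - 18 = -4$)
$\left(x + \left(1 + 4 \left(-1\right)\right)\right)^{2} = \left(-4 + \left(1 + 4 \left(-1\right)\right)\right)^{2} = \left(-4 + \left(1 - 4\right)\right)^{2} = \left(-4 - 3\right)^{2} = \left(-7\right)^{2} = 49$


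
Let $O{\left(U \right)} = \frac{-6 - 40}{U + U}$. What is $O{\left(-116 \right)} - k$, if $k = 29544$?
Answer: $- \frac{3427081}{116} \approx -29544.0$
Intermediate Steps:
$O{\left(U \right)} = - \frac{23}{U}$ ($O{\left(U \right)} = - \frac{46}{2 U} = - 46 \frac{1}{2 U} = - \frac{23}{U}$)
$O{\left(-116 \right)} - k = - \frac{23}{-116} - 29544 = \left(-23\right) \left(- \frac{1}{116}\right) - 29544 = \frac{23}{116} - 29544 = - \frac{3427081}{116}$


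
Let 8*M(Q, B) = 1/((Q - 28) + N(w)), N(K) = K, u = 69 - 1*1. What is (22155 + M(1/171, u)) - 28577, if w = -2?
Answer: -263507675/41032 ≈ -6422.0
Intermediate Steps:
u = 68 (u = 69 - 1 = 68)
M(Q, B) = 1/(8*(-30 + Q)) (M(Q, B) = 1/(8*((Q - 28) - 2)) = 1/(8*((-28 + Q) - 2)) = 1/(8*(-30 + Q)))
(22155 + M(1/171, u)) - 28577 = (22155 + 1/(8*(-30 + 1/171))) - 28577 = (22155 + 1/(8*(-5129/171))) - 28577 = (22155 + (⅛)*(-171/5129)) - 28577 = (22155 - 171/41032) - 28577 = 909063789/41032 - 28577 = -263507675/41032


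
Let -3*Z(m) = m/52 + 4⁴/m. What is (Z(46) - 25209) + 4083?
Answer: -37903901/1794 ≈ -21128.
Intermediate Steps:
Z(m) = -256/(3*m) - m/156 (Z(m) = -(m/52 + 4⁴/m)/3 = -(m*(1/52) + 256/m)/3 = -(m/52 + 256/m)/3 = -(256/m + m/52)/3 = -256/(3*m) - m/156)
(Z(46) - 25209) + 4083 = ((1/156)*(-13312 - 1*46²)/46 - 25209) + 4083 = ((1/156)*(1/46)*(-13312 - 1*2116) - 25209) + 4083 = ((1/156)*(1/46)*(-13312 - 2116) - 25209) + 4083 = ((1/156)*(1/46)*(-15428) - 25209) + 4083 = (-3857/1794 - 25209) + 4083 = -45228803/1794 + 4083 = -37903901/1794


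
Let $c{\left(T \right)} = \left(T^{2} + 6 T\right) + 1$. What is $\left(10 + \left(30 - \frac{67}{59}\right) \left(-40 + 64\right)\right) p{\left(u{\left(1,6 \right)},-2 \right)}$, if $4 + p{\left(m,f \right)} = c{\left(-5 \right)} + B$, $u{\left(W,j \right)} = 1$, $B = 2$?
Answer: $- \frac{248772}{59} \approx -4216.5$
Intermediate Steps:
$c{\left(T \right)} = 1 + T^{2} + 6 T$
$p{\left(m,f \right)} = -6$ ($p{\left(m,f \right)} = -4 + \left(\left(1 + \left(-5\right)^{2} + 6 \left(-5\right)\right) + 2\right) = -4 + \left(\left(1 + 25 - 30\right) + 2\right) = -4 + \left(-4 + 2\right) = -4 - 2 = -6$)
$\left(10 + \left(30 - \frac{67}{59}\right) \left(-40 + 64\right)\right) p{\left(u{\left(1,6 \right)},-2 \right)} = \left(10 + \left(30 - \frac{67}{59}\right) \left(-40 + 64\right)\right) \left(-6\right) = \left(10 + \left(30 - \frac{67}{59}\right) 24\right) \left(-6\right) = \left(10 + \frac{1703}{59} \cdot 24\right) \left(-6\right) = \left(10 + \frac{40872}{59}\right) \left(-6\right) = \frac{41462}{59} \left(-6\right) = - \frac{248772}{59}$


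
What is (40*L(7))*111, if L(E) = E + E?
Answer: 62160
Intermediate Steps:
L(E) = 2*E
(40*L(7))*111 = (40*(2*7))*111 = (40*14)*111 = 560*111 = 62160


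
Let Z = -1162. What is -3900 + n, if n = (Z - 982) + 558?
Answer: -5486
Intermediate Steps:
n = -1586 (n = (-1162 - 982) + 558 = -2144 + 558 = -1586)
-3900 + n = -3900 - 1586 = -5486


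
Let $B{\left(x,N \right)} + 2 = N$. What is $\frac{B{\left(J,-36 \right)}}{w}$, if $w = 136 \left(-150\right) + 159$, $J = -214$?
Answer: $\frac{38}{20241} \approx 0.0018774$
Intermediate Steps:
$B{\left(x,N \right)} = -2 + N$
$w = -20241$ ($w = -20400 + 159 = -20241$)
$\frac{B{\left(J,-36 \right)}}{w} = \frac{-2 - 36}{-20241} = \left(-38\right) \left(- \frac{1}{20241}\right) = \frac{38}{20241}$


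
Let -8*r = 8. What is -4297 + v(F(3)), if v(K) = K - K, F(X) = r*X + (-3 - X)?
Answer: -4297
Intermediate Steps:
r = -1 (r = -⅛*8 = -1)
F(X) = -3 - 2*X (F(X) = -X + (-3 - X) = -3 - 2*X)
v(K) = 0
-4297 + v(F(3)) = -4297 + 0 = -4297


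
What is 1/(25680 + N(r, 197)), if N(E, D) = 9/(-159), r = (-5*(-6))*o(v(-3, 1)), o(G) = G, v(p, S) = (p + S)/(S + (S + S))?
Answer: 53/1361037 ≈ 3.8941e-5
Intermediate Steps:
v(p, S) = (S + p)/(3*S) (v(p, S) = (S + p)/(S + 2*S) = (S + p)/((3*S)) = (S + p)*(1/(3*S)) = (S + p)/(3*S))
r = -20 (r = (-5*(-6))*((⅓)*(1 - 3)/1) = 30*((⅓)*1*(-2)) = 30*(-⅔) = -20)
N(E, D) = -3/53 (N(E, D) = 9*(-1/159) = -3/53)
1/(25680 + N(r, 197)) = 1/(25680 - 3/53) = 1/(1361037/53) = 53/1361037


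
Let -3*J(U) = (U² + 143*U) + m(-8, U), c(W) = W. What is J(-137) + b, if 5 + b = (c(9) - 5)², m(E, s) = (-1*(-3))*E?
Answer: 293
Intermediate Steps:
m(E, s) = 3*E
b = 11 (b = -5 + (9 - 5)² = -5 + 4² = -5 + 16 = 11)
J(U) = 8 - 143*U/3 - U²/3 (J(U) = -((U² + 143*U) + 3*(-8))/3 = -((U² + 143*U) - 24)/3 = -(-24 + U² + 143*U)/3 = 8 - 143*U/3 - U²/3)
J(-137) + b = (8 - 143/3*(-137) - ⅓*(-137)²) + 11 = (8 + 19591/3 - ⅓*18769) + 11 = (8 + 19591/3 - 18769/3) + 11 = 282 + 11 = 293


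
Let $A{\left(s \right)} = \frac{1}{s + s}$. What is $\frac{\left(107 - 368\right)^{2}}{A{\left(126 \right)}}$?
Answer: $17166492$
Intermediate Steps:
$A{\left(s \right)} = \frac{1}{2 s}$
$\frac{\left(107 - 368\right)^{2}}{A{\left(126 \right)}} = \frac{\left(107 - 368\right)^{2}}{\frac{1}{2} \cdot \frac{1}{126}} = \frac{\left(-261\right)^{2}}{\frac{1}{2} \cdot \frac{1}{126}} = 68121 \frac{1}{\frac{1}{252}} = 68121 \cdot 252 = 17166492$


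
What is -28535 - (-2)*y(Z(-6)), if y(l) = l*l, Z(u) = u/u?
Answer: -28533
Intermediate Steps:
Z(u) = 1
y(l) = l**2
-28535 - (-2)*y(Z(-6)) = -28535 - (-2)*1**2 = -28535 - (-2) = -28535 - 1*(-2) = -28535 + 2 = -28533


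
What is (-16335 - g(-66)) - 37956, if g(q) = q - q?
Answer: -54291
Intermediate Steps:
g(q) = 0
(-16335 - g(-66)) - 37956 = (-16335 - 1*0) - 37956 = (-16335 + 0) - 37956 = -16335 - 37956 = -54291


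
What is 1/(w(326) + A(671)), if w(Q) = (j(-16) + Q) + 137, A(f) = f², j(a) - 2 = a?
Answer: 1/450690 ≈ 2.2188e-6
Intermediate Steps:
j(a) = 2 + a
w(Q) = 123 + Q (w(Q) = ((2 - 16) + Q) + 137 = (-14 + Q) + 137 = 123 + Q)
1/(w(326) + A(671)) = 1/((123 + 326) + 671²) = 1/(449 + 450241) = 1/450690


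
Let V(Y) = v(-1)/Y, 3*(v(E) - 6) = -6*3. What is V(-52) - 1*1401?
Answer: -1401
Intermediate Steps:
v(E) = 0 (v(E) = 6 + (-6*3)/3 = 6 + (1/3)*(-18) = 6 - 6 = 0)
V(Y) = 0 (V(Y) = 0/Y = 0)
V(-52) - 1*1401 = 0 - 1*1401 = 0 - 1401 = -1401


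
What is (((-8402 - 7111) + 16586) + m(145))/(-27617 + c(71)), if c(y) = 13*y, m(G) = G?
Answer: -203/4449 ≈ -0.045628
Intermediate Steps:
(((-8402 - 7111) + 16586) + m(145))/(-27617 + c(71)) = (((-8402 - 7111) + 16586) + 145)/(-27617 + 13*71) = ((-15513 + 16586) + 145)/(-27617 + 923) = (1073 + 145)/(-26694) = 1218*(-1/26694) = -203/4449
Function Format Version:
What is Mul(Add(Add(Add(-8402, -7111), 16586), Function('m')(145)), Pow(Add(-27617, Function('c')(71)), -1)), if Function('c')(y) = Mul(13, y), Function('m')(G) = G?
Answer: Rational(-203, 4449) ≈ -0.045628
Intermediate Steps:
Mul(Add(Add(Add(-8402, -7111), 16586), Function('m')(145)), Pow(Add(-27617, Function('c')(71)), -1)) = Mul(Add(Add(Add(-8402, -7111), 16586), 145), Pow(Add(-27617, Mul(13, 71)), -1)) = Mul(Add(Add(-15513, 16586), 145), Pow(Add(-27617, 923), -1)) = Mul(Add(1073, 145), Pow(-26694, -1)) = Mul(1218, Rational(-1, 26694)) = Rational(-203, 4449)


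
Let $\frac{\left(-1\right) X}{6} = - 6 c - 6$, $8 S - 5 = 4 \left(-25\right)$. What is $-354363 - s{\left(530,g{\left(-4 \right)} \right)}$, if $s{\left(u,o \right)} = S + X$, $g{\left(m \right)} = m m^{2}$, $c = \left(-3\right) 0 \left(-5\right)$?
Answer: $- \frac{2835097}{8} \approx -3.5439 \cdot 10^{5}$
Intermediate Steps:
$c = 0$ ($c = 0 \left(-5\right) = 0$)
$g{\left(m \right)} = m^{3}$
$S = - \frac{95}{8}$ ($S = \frac{5}{8} + \frac{4 \left(-25\right)}{8} = \frac{5}{8} + \frac{1}{8} \left(-100\right) = \frac{5}{8} - \frac{25}{2} = - \frac{95}{8} \approx -11.875$)
$X = 36$ ($X = - 6 \left(\left(-6\right) 0 - 6\right) = - 6 \left(0 - 6\right) = \left(-6\right) \left(-6\right) = 36$)
$s{\left(u,o \right)} = \frac{193}{8}$ ($s{\left(u,o \right)} = - \frac{95}{8} + 36 = \frac{193}{8}$)
$-354363 - s{\left(530,g{\left(-4 \right)} \right)} = -354363 - \frac{193}{8} = - \frac{2835097}{8}$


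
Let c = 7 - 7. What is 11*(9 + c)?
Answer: 99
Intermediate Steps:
c = 0
11*(9 + c) = 11*(9 + 0) = 11*9 = 99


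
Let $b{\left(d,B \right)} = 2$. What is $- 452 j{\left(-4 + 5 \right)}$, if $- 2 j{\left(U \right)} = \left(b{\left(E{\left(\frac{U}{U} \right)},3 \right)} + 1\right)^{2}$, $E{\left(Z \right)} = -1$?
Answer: $2034$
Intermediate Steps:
$j{\left(U \right)} = - \frac{9}{2}$ ($j{\left(U \right)} = - \frac{\left(2 + 1\right)^{2}}{2} = - \frac{3^{2}}{2} = \left(- \frac{1}{2}\right) 9 = - \frac{9}{2}$)
$- 452 j{\left(-4 + 5 \right)} = \left(-452\right) \left(- \frac{9}{2}\right) = 2034$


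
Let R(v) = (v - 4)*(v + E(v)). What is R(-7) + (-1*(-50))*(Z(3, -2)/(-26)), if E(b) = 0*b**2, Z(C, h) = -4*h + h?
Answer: 851/13 ≈ 65.462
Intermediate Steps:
Z(C, h) = -3*h
E(b) = 0
R(v) = v*(-4 + v) (R(v) = (v - 4)*(v + 0) = (-4 + v)*v = v*(-4 + v))
R(-7) + (-1*(-50))*(Z(3, -2)/(-26)) = -7*(-4 - 7) + (-1*(-50))*(-3*(-2)/(-26)) = -7*(-11) + 50*(6*(-1/26)) = 77 + 50*(-3/13) = 77 - 150/13 = 851/13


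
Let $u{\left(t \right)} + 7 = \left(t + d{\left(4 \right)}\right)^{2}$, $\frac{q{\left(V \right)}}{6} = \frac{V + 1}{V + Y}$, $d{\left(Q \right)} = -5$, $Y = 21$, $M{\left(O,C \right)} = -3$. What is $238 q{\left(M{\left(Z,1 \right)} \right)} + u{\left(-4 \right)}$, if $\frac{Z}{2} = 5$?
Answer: $- \frac{254}{3} \approx -84.667$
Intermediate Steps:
$Z = 10$ ($Z = 2 \cdot 5 = 10$)
$q{\left(V \right)} = \frac{6 \left(1 + V\right)}{21 + V}$ ($q{\left(V \right)} = 6 \frac{V + 1}{V + 21} = 6 \frac{1 + V}{21 + V} = \frac{6 \left(1 + V\right)}{21 + V}$)
$u{\left(t \right)} = -7 + \left(-5 + t\right)^{2}$ ($u{\left(t \right)} = -7 + \left(t - 5\right)^{2} = -7 + \left(-5 + t\right)^{2}$)
$238 q{\left(M{\left(Z,1 \right)} \right)} + u{\left(-4 \right)} = 238 \frac{6 \left(1 - 3\right)}{21 - 3} - \left(7 - \left(-5 - 4\right)^{2}\right) = 238 \cdot 6 \cdot \frac{1}{18} \left(-2\right) - \left(7 - \left(-9\right)^{2}\right) = 238 \cdot 6 \cdot \frac{1}{18} \left(-2\right) + \left(-7 + 81\right) = 238 \left(- \frac{2}{3}\right) + 74 = - \frac{476}{3} + 74 = - \frac{254}{3}$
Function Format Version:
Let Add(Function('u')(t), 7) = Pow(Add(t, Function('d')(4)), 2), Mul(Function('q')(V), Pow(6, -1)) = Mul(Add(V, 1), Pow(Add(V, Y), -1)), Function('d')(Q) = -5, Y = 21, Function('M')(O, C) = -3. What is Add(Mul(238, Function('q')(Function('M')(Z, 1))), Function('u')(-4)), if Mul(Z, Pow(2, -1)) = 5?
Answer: Rational(-254, 3) ≈ -84.667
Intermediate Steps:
Z = 10 (Z = Mul(2, 5) = 10)
Function('q')(V) = Mul(6, Pow(Add(21, V), -1), Add(1, V)) (Function('q')(V) = Mul(6, Mul(Add(V, 1), Pow(Add(V, 21), -1))) = Mul(6, Mul(Add(1, V), Pow(Add(21, V), -1))) = Mul(6, Mul(Pow(Add(21, V), -1), Add(1, V))) = Mul(6, Pow(Add(21, V), -1), Add(1, V)))
Function('u')(t) = Add(-7, Pow(Add(-5, t), 2)) (Function('u')(t) = Add(-7, Pow(Add(t, -5), 2)) = Add(-7, Pow(Add(-5, t), 2)))
Add(Mul(238, Function('q')(Function('M')(Z, 1))), Function('u')(-4)) = Add(Mul(238, Mul(6, Pow(Add(21, -3), -1), Add(1, -3))), Add(-7, Pow(Add(-5, -4), 2))) = Add(Mul(238, Mul(6, Pow(18, -1), -2)), Add(-7, Pow(-9, 2))) = Add(Mul(238, Mul(6, Rational(1, 18), -2)), Add(-7, 81)) = Add(Mul(238, Rational(-2, 3)), 74) = Add(Rational(-476, 3), 74) = Rational(-254, 3)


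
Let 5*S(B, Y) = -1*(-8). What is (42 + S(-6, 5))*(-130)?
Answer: -5668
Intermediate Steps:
S(B, Y) = 8/5 (S(B, Y) = (-1*(-8))/5 = (⅕)*8 = 8/5)
(42 + S(-6, 5))*(-130) = (42 + 8/5)*(-130) = (218/5)*(-130) = -5668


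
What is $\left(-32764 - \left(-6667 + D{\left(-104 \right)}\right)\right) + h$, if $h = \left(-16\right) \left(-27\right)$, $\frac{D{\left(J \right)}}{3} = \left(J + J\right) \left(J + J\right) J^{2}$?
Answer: $-1403855937$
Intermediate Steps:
$D{\left(J \right)} = 12 J^{4}$ ($D{\left(J \right)} = 3 \left(J + J\right) \left(J + J\right) J^{2} = 3 \cdot 2 J 2 J J^{2} = 3 \cdot 4 J^{2} J^{2} = 3 \cdot 4 J^{4} = 12 J^{4}$)
$h = 432$
$\left(-32764 - \left(-6667 + D{\left(-104 \right)}\right)\right) + h = \left(-32764 + \left(6667 - 12 \left(-104\right)^{4}\right)\right) + 432 = \left(-32764 + \left(6667 - 12 \cdot 116985856\right)\right) + 432 = \left(-32764 + \left(6667 - 1403830272\right)\right) + 432 = \left(-32764 - 1403823605\right) + 432 = -1403856369 + 432 = -1403855937$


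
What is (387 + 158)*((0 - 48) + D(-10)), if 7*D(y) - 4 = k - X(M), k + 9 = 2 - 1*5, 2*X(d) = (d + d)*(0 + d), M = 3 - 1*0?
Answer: -192385/7 ≈ -27484.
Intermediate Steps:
M = 3 (M = 3 + 0 = 3)
X(d) = d**2 (X(d) = ((d + d)*(0 + d))/2 = ((2*d)*d)/2 = (2*d**2)/2 = d**2)
k = -12 (k = -9 + (2 - 1*5) = -9 + (2 - 5) = -9 - 3 = -12)
D(y) = -17/7 (D(y) = 4/7 + (-12 - 1*3**2)/7 = 4/7 + (-12 - 1*9)/7 = 4/7 + (-12 - 9)/7 = 4/7 + (1/7)*(-21) = 4/7 - 3 = -17/7)
(387 + 158)*((0 - 48) + D(-10)) = (387 + 158)*((0 - 48) - 17/7) = 545*(-48 - 17/7) = 545*(-353/7) = -192385/7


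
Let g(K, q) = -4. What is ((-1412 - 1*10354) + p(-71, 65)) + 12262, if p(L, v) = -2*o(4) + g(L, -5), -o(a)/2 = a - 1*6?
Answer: 484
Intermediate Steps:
o(a) = 12 - 2*a (o(a) = -2*(a - 1*6) = -2*(a - 6) = -2*(-6 + a) = 12 - 2*a)
p(L, v) = -12 (p(L, v) = -2*(12 - 2*4) - 4 = -2*(12 - 8) - 4 = -2*4 - 4 = -8 - 4 = -12)
((-1412 - 1*10354) + p(-71, 65)) + 12262 = ((-1412 - 1*10354) - 12) + 12262 = ((-1412 - 10354) - 12) + 12262 = (-11766 - 12) + 12262 = -11778 + 12262 = 484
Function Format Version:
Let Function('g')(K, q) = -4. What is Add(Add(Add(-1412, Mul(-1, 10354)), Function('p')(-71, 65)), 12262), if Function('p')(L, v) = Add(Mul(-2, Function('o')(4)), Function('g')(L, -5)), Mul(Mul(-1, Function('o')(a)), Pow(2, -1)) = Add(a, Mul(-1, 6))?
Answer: 484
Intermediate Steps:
Function('o')(a) = Add(12, Mul(-2, a)) (Function('o')(a) = Mul(-2, Add(a, Mul(-1, 6))) = Mul(-2, Add(a, -6)) = Mul(-2, Add(-6, a)) = Add(12, Mul(-2, a)))
Function('p')(L, v) = -12 (Function('p')(L, v) = Add(Mul(-2, Add(12, Mul(-2, 4))), -4) = Add(Mul(-2, Add(12, -8)), -4) = Add(Mul(-2, 4), -4) = Add(-8, -4) = -12)
Add(Add(Add(-1412, Mul(-1, 10354)), Function('p')(-71, 65)), 12262) = Add(Add(Add(-1412, Mul(-1, 10354)), -12), 12262) = Add(Add(Add(-1412, -10354), -12), 12262) = Add(Add(-11766, -12), 12262) = Add(-11778, 12262) = 484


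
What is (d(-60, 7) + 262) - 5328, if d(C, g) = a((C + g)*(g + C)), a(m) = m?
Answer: -2257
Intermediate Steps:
d(C, g) = (C + g)² (d(C, g) = (C + g)*(g + C) = (C + g)*(C + g) = (C + g)²)
(d(-60, 7) + 262) - 5328 = (((-60)² + 7² + 2*(-60)*7) + 262) - 5328 = ((3600 + 49 - 840) + 262) - 5328 = (2809 + 262) - 5328 = 3071 - 5328 = -2257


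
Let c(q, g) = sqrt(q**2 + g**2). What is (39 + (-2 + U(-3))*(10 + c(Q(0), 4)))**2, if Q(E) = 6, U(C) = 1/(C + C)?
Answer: 4901/9 - 1352*sqrt(13)/9 ≈ 2.9216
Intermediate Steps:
U(C) = 1/(2*C)
c(q, g) = sqrt(g**2 + q**2)
(39 + (-2 + U(-3))*(10 + c(Q(0), 4)))**2 = (39 + (-2 + (1/2)/(-3))*(10 + sqrt(4**2 + 6**2)))**2 = (39 + (-2 + (1/2)*(-1/3))*(10 + sqrt(16 + 36)))**2 = (39 + (-2 - 1/6)*(10 + sqrt(52)))**2 = (39 - 13*(10 + 2*sqrt(13))/6)**2 = (39 + (-65/3 - 13*sqrt(13)/3))**2 = (52/3 - 13*sqrt(13)/3)**2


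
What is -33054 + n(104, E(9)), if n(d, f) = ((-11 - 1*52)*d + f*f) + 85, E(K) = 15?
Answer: -39296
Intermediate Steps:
n(d, f) = 85 + f² - 63*d (n(d, f) = ((-11 - 52)*d + f²) + 85 = (-63*d + f²) + 85 = (f² - 63*d) + 85 = 85 + f² - 63*d)
-33054 + n(104, E(9)) = -33054 + (85 + 15² - 63*104) = -33054 + (85 + 225 - 6552) = -33054 - 6242 = -39296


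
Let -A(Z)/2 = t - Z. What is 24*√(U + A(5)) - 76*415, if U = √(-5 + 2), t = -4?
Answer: -31540 + 24*√(18 + I*√3) ≈ -31438.0 + 4.8933*I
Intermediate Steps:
A(Z) = 8 + 2*Z (A(Z) = -2*(-4 - Z) = 8 + 2*Z)
U = I*√3 (U = √(-3) = I*√3 ≈ 1.732*I)
24*√(U + A(5)) - 76*415 = 24*√(I*√3 + (8 + 2*5)) - 76*415 = 24*√(I*√3 + (8 + 10)) - 31540 = 24*√(I*√3 + 18) - 31540 = 24*√(18 + I*√3) - 31540 = -31540 + 24*√(18 + I*√3)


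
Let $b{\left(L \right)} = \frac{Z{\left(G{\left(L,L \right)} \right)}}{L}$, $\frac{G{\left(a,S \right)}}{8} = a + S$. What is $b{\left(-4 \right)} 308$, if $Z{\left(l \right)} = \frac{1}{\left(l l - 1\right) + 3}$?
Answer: $- \frac{77}{4098} \approx -0.01879$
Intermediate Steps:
$G{\left(a,S \right)} = 8 S + 8 a$ ($G{\left(a,S \right)} = 8 \left(a + S\right) = 8 \left(S + a\right) = 8 S + 8 a$)
$Z{\left(l \right)} = \frac{1}{2 + l^{2}}$ ($Z{\left(l \right)} = \frac{1}{\left(l^{2} - 1\right) + 3} = \frac{1}{\left(-1 + l^{2}\right) + 3} = \frac{1}{2 + l^{2}}$)
$b{\left(L \right)} = \frac{1}{L \left(2 + 256 L^{2}\right)}$ ($b{\left(L \right)} = \frac{1}{\left(2 + \left(8 L + 8 L\right)^{2}\right) L} = \frac{1}{\left(2 + \left(16 L\right)^{2}\right) L} = \frac{1}{\left(2 + 256 L^{2}\right) L} = \frac{1}{L \left(2 + 256 L^{2}\right)}$)
$b{\left(-4 \right)} 308 = \frac{1}{2 \left(-4\right) + 256 \left(-4\right)^{3}} \cdot 308 = \frac{1}{-8 + 256 \left(-64\right)} 308 = \frac{1}{-8 - 16384} \cdot 308 = \frac{1}{-16392} \cdot 308 = \left(- \frac{1}{16392}\right) 308 = - \frac{77}{4098}$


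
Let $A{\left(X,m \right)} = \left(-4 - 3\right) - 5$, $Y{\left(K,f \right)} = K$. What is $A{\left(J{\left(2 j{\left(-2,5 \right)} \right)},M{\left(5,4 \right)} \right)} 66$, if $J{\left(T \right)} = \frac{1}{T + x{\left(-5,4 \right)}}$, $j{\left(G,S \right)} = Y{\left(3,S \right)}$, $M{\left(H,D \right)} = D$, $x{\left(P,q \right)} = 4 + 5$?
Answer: $-792$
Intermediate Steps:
$x{\left(P,q \right)} = 9$
$j{\left(G,S \right)} = 3$
$J{\left(T \right)} = \frac{1}{9 + T}$ ($J{\left(T \right)} = \frac{1}{T + 9} = \frac{1}{9 + T}$)
$A{\left(X,m \right)} = -12$ ($A{\left(X,m \right)} = -7 - 5 = -12$)
$A{\left(J{\left(2 j{\left(-2,5 \right)} \right)},M{\left(5,4 \right)} \right)} 66 = \left(-12\right) 66 = -792$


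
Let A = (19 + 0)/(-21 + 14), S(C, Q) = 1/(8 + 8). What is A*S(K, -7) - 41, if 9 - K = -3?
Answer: -4611/112 ≈ -41.170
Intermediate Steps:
K = 12 (K = 9 - 1*(-3) = 9 + 3 = 12)
S(C, Q) = 1/16
A = -19/7 (A = 19/(-7) = 19*(-1/7) = -19/7 ≈ -2.7143)
A*S(K, -7) - 41 = -19/7*1/16 - 41 = -19/112 - 41 = -4611/112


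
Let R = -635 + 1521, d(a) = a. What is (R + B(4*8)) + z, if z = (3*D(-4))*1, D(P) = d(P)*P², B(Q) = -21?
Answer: 673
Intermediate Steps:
D(P) = P³ (D(P) = P*P² = P³)
R = 886
z = -192 (z = (3*(-4)³)*1 = (3*(-64))*1 = -192*1 = -192)
(R + B(4*8)) + z = (886 - 21) - 192 = 865 - 192 = 673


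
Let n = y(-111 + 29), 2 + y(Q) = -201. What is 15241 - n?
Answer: 15444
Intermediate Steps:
y(Q) = -203 (y(Q) = -2 - 201 = -203)
n = -203
15241 - n = 15241 - 1*(-203) = 15241 + 203 = 15444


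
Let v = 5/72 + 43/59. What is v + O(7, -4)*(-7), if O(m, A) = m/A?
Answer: 55429/4248 ≈ 13.048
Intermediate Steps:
v = 3391/4248 (v = 5*(1/72) + 43*(1/59) = 5/72 + 43/59 = 3391/4248 ≈ 0.79826)
v + O(7, -4)*(-7) = 3391/4248 + (7/(-4))*(-7) = 3391/4248 + (7*(-¼))*(-7) = 3391/4248 - 7/4*(-7) = 3391/4248 + 49/4 = 55429/4248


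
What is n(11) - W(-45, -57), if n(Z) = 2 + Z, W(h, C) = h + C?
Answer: 115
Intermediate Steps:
W(h, C) = C + h
n(11) - W(-45, -57) = (2 + 11) - (-57 - 45) = 13 - 1*(-102) = 13 + 102 = 115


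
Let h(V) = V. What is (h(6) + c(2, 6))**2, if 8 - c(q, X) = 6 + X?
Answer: 4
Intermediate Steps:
c(q, X) = 2 - X (c(q, X) = 8 - (6 + X) = 8 + (-6 - X) = 2 - X)
(h(6) + c(2, 6))**2 = (6 + (2 - 1*6))**2 = (6 + (2 - 6))**2 = (6 - 4)**2 = 2**2 = 4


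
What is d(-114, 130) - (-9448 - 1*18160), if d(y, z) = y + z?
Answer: 27624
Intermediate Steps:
d(-114, 130) - (-9448 - 1*18160) = (-114 + 130) - (-9448 - 1*18160) = 16 - (-9448 - 18160) = 16 - 1*(-27608) = 16 + 27608 = 27624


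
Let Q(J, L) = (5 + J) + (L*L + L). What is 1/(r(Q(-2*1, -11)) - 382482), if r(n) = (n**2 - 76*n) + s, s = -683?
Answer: -1/378984 ≈ -2.6386e-6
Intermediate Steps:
Q(J, L) = 5 + J + L + L**2 (Q(J, L) = (5 + J) + (L**2 + L) = (5 + J) + (L + L**2) = 5 + J + L + L**2)
r(n) = -683 + n**2 - 76*n (r(n) = (n**2 - 76*n) - 683 = -683 + n**2 - 76*n)
1/(r(Q(-2*1, -11)) - 382482) = 1/((-683 + (5 - 2*1 - 11 + (-11)**2)**2 - 76*(5 - 2*1 - 11 + (-11)**2)) - 382482) = 1/((-683 + (5 - 2 - 11 + 121)**2 - 76*(5 - 2 - 11 + 121)) - 382482) = 1/((-683 + 113**2 - 76*113) - 382482) = 1/((-683 + 12769 - 8588) - 382482) = 1/(3498 - 382482) = 1/(-378984) = -1/378984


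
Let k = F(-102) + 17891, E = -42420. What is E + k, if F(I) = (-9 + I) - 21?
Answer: -24661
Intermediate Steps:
F(I) = -30 + I
k = 17759 (k = (-30 - 102) + 17891 = -132 + 17891 = 17759)
E + k = -42420 + 17759 = -24661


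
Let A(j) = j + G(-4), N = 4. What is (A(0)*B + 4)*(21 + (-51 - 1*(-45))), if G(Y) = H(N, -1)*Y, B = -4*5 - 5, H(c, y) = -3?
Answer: -4440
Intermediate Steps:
B = -25 (B = -20 - 5 = -25)
G(Y) = -3*Y
A(j) = 12 + j (A(j) = j - 3*(-4) = j + 12 = 12 + j)
(A(0)*B + 4)*(21 + (-51 - 1*(-45))) = ((12 + 0)*(-25) + 4)*(21 + (-51 - 1*(-45))) = (12*(-25) + 4)*(21 + (-51 + 45)) = (-300 + 4)*(21 - 6) = -296*15 = -4440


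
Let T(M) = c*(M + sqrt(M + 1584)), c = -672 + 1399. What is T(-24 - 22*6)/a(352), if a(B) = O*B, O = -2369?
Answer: 28353/208472 - 727*sqrt(357)/416944 ≈ 0.10306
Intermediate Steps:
c = 727
T(M) = 727*M + 727*sqrt(1584 + M) (T(M) = 727*(M + sqrt(M + 1584)) = 727*(M + sqrt(1584 + M)) = 727*M + 727*sqrt(1584 + M))
a(B) = -2369*B
T(-24 - 22*6)/a(352) = (727*(-24 - 22*6) + 727*sqrt(1584 + (-24 - 22*6)))/((-2369*352)) = (727*(-24 - 132) + 727*sqrt(1584 + (-24 - 132)))/(-833888) = (727*(-156) + 727*sqrt(1584 - 156))*(-1/833888) = (-113412 + 727*sqrt(1428))*(-1/833888) = (-113412 + 727*(2*sqrt(357)))*(-1/833888) = (-113412 + 1454*sqrt(357))*(-1/833888) = 28353/208472 - 727*sqrt(357)/416944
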